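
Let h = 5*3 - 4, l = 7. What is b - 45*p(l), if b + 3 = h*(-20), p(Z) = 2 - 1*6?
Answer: -43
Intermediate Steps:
h = 11 (h = 15 - 4 = 11)
p(Z) = -4 (p(Z) = 2 - 6 = -4)
b = -223 (b = -3 + 11*(-20) = -3 - 220 = -223)
b - 45*p(l) = -223 - 45*(-4) = -223 + 180 = -43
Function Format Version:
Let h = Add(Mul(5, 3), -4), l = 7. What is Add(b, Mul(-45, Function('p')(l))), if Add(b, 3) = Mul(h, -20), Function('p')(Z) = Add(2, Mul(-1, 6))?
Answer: -43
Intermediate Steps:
h = 11 (h = Add(15, -4) = 11)
Function('p')(Z) = -4 (Function('p')(Z) = Add(2, -6) = -4)
b = -223 (b = Add(-3, Mul(11, -20)) = Add(-3, -220) = -223)
Add(b, Mul(-45, Function('p')(l))) = Add(-223, Mul(-45, -4)) = Add(-223, 180) = -43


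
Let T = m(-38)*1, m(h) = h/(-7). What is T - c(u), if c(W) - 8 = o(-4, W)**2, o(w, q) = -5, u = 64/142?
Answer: -193/7 ≈ -27.571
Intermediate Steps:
m(h) = -h/7 (m(h) = h*(-1/7) = -h/7)
u = 32/71 (u = 64*(1/142) = 32/71 ≈ 0.45070)
c(W) = 33 (c(W) = 8 + (-5)**2 = 8 + 25 = 33)
T = 38/7 (T = -1/7*(-38)*1 = (38/7)*1 = 38/7 ≈ 5.4286)
T - c(u) = 38/7 - 1*33 = 38/7 - 33 = -193/7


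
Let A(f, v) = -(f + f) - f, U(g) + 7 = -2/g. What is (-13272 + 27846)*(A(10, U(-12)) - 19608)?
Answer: -286204212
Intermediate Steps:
U(g) = -7 - 2/g
A(f, v) = -3*f (A(f, v) = -2*f - f = -3*f)
(-13272 + 27846)*(A(10, U(-12)) - 19608) = (-13272 + 27846)*(-3*10 - 19608) = 14574*(-30 - 19608) = 14574*(-19638) = -286204212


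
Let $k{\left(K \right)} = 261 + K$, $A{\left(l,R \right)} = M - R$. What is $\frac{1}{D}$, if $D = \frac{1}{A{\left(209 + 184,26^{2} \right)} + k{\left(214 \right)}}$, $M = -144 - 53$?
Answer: $-398$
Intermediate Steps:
$M = -197$ ($M = -144 - 53 = -197$)
$A{\left(l,R \right)} = -197 - R$
$D = - \frac{1}{398}$ ($D = \frac{1}{\left(-197 - 26^{2}\right) + \left(261 + 214\right)} = \frac{1}{\left(-197 - 676\right) + 475} = \frac{1}{-873 + 475} = \frac{1}{-398} = - \frac{1}{398} \approx -0.0025126$)
$\frac{1}{D} = \frac{1}{- \frac{1}{398}} = -398$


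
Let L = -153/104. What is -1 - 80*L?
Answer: 1517/13 ≈ 116.69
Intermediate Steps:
L = -153/104 (L = -153*1/104 = -153/104 ≈ -1.4712)
-1 - 80*L = -1 - 80*(-153/104) = -1 + 1530/13 = 1517/13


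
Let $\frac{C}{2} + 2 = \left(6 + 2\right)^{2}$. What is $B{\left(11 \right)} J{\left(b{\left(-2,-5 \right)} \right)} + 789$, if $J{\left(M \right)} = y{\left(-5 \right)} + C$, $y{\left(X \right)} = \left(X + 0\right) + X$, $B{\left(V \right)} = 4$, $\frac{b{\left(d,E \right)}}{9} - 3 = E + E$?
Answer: $1245$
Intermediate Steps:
$C = 124$ ($C = -4 + 2 \left(6 + 2\right)^{2} = -4 + 2 \cdot 8^{2} = -4 + 2 \cdot 64 = -4 + 128 = 124$)
$b{\left(d,E \right)} = 27 + 18 E$ ($b{\left(d,E \right)} = 27 + 9 \left(E + E\right) = 27 + 9 \cdot 2 E = 27 + 18 E$)
$y{\left(X \right)} = 2 X$ ($y{\left(X \right)} = X + X = 2 X$)
$J{\left(M \right)} = 114$ ($J{\left(M \right)} = 2 \left(-5\right) + 124 = -10 + 124 = 114$)
$B{\left(11 \right)} J{\left(b{\left(-2,-5 \right)} \right)} + 789 = 4 \cdot 114 + 789 = 456 + 789 = 1245$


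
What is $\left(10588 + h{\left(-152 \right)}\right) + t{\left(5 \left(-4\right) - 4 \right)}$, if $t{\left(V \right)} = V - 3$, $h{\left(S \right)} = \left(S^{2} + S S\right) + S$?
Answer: $56617$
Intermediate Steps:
$h{\left(S \right)} = S + 2 S^{2}$ ($h{\left(S \right)} = \left(S^{2} + S^{2}\right) + S = 2 S^{2} + S = S + 2 S^{2}$)
$t{\left(V \right)} = -3 + V$ ($t{\left(V \right)} = V - 3 = -3 + V$)
$\left(10588 + h{\left(-152 \right)}\right) + t{\left(5 \left(-4\right) - 4 \right)} = \left(10588 - 152 \left(1 + 2 \left(-152\right)\right)\right) + \left(-3 + \left(5 \left(-4\right) - 4\right)\right) = \left(10588 - 152 \left(1 - 304\right)\right) - 27 = \left(10588 - -46056\right) - 27 = \left(10588 + 46056\right) - 27 = 56644 - 27 = 56617$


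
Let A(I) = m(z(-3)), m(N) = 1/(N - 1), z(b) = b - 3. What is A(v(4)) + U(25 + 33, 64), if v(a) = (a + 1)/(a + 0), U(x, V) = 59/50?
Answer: 363/350 ≈ 1.0371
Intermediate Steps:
U(x, V) = 59/50 (U(x, V) = 59*(1/50) = 59/50)
z(b) = -3 + b
m(N) = 1/(-1 + N)
v(a) = (1 + a)/a
A(I) = -1/7 (A(I) = 1/(-1 + (-3 - 3)) = 1/(-1 - 6) = 1/(-7) = -1/7)
A(v(4)) + U(25 + 33, 64) = -1/7 + 59/50 = 363/350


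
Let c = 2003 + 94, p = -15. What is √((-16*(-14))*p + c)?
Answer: I*√1263 ≈ 35.539*I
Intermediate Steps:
c = 2097
√((-16*(-14))*p + c) = √(-16*(-14)*(-15) + 2097) = √(224*(-15) + 2097) = √(-3360 + 2097) = √(-1263) = I*√1263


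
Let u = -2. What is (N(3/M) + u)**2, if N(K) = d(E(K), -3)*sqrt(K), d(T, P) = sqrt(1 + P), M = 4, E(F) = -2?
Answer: (4 - I*sqrt(6))**2/4 ≈ 2.5 - 4.899*I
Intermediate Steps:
N(K) = I*sqrt(2)*sqrt(K) (N(K) = sqrt(1 - 3)*sqrt(K) = sqrt(-2)*sqrt(K) = (I*sqrt(2))*sqrt(K) = I*sqrt(2)*sqrt(K))
(N(3/M) + u)**2 = (I*sqrt(2)*sqrt(3/4) - 2)**2 = (I*sqrt(2)*(sqrt(3)/2) - 2)**2 = (I*sqrt(6)/2 - 2)**2 = (-2 + I*sqrt(6)/2)**2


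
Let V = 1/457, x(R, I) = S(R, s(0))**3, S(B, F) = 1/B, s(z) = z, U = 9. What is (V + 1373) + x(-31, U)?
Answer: 18692719985/13614487 ≈ 1373.0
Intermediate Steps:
x(R, I) = R**(-3) (x(R, I) = (1/R)**3 = R**(-3))
V = 1/457 ≈ 0.0021882
(V + 1373) + x(-31, U) = (1/457 + 1373) + (-31)**(-3) = 627462/457 - 1/29791 = 18692719985/13614487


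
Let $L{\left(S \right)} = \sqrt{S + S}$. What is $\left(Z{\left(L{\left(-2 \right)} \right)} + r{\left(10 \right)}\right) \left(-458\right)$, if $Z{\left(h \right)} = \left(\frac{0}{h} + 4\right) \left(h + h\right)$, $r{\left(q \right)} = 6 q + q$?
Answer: $-32060 - 7328 i \approx -32060.0 - 7328.0 i$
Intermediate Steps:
$r{\left(q \right)} = 7 q$
$L{\left(S \right)} = \sqrt{2} \sqrt{S}$ ($L{\left(S \right)} = \sqrt{2 S} = \sqrt{2} \sqrt{S}$)
$Z{\left(h \right)} = 8 h$ ($Z{\left(h \right)} = \left(0 + 4\right) 2 h = 4 \cdot 2 h = 8 h$)
$\left(Z{\left(L{\left(-2 \right)} \right)} + r{\left(10 \right)}\right) \left(-458\right) = \left(8 \sqrt{2} \sqrt{-2} + 7 \cdot 10\right) \left(-458\right) = \left(8 \sqrt{2} i \sqrt{2} + 70\right) \left(-458\right) = \left(8 \cdot 2 i + 70\right) \left(-458\right) = \left(16 i + 70\right) \left(-458\right) = \left(70 + 16 i\right) \left(-458\right) = -32060 - 7328 i$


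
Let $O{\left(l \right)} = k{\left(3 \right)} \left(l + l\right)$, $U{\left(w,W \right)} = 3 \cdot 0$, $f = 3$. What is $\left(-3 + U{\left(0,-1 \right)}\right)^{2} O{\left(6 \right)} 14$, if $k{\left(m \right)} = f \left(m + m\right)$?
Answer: $27216$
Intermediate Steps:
$U{\left(w,W \right)} = 0$
$k{\left(m \right)} = 6 m$ ($k{\left(m \right)} = 3 \left(m + m\right) = 3 \cdot 2 m = 6 m$)
$O{\left(l \right)} = 36 l$ ($O{\left(l \right)} = 6 \cdot 3 \left(l + l\right) = 18 \cdot 2 l = 36 l$)
$\left(-3 + U{\left(0,-1 \right)}\right)^{2} O{\left(6 \right)} 14 = \left(-3 + 0\right)^{2} \cdot 36 \cdot 6 \cdot 14 = \left(-3\right)^{2} \cdot 216 \cdot 14 = 9 \cdot 216 \cdot 14 = 1944 \cdot 14 = 27216$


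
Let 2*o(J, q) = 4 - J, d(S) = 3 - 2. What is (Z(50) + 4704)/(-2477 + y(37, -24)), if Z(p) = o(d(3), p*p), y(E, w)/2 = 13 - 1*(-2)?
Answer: -9411/4894 ≈ -1.9230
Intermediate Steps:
d(S) = 1
o(J, q) = 2 - J/2 (o(J, q) = (4 - J)/2 = 2 - J/2)
y(E, w) = 30 (y(E, w) = 2*(13 - 1*(-2)) = 2*(13 + 2) = 2*15 = 30)
Z(p) = 3/2 (Z(p) = 2 - ½*1 = 2 - ½ = 3/2)
(Z(50) + 4704)/(-2477 + y(37, -24)) = (3/2 + 4704)/(-2477 + 30) = (9411/2)/(-2447) = (9411/2)*(-1/2447) = -9411/4894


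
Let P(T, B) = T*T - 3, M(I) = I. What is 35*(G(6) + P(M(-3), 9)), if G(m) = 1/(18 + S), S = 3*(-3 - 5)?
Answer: 1225/6 ≈ 204.17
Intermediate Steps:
S = -24 (S = 3*(-8) = -24)
G(m) = -⅙ (G(m) = 1/(18 - 24) = 1/(-6) = -⅙)
P(T, B) = -3 + T² (P(T, B) = T² - 3 = -3 + T²)
35*(G(6) + P(M(-3), 9)) = 35*(-⅙ + (-3 + (-3)²)) = 35*(-⅙ + (-3 + 9)) = 35*(-⅙ + 6) = 35*(35/6) = 1225/6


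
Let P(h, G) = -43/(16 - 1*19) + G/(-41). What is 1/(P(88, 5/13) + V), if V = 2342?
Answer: 1599/3767762 ≈ 0.00042439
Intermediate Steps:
P(h, G) = 43/3 - G/41 (P(h, G) = -43/(16 - 19) + G*(-1/41) = -43/(-3) - G/41 = -43*(-⅓) - G/41 = 43/3 - G/41)
1/(P(88, 5/13) + V) = 1/((43/3 - 5/(41*13)) + 2342) = 1/((43/3 - 1/41*5/13) + 2342) = 1/((43/3 - 5/533) + 2342) = 1/(22904/1599 + 2342) = 1/(3767762/1599) = 1599/3767762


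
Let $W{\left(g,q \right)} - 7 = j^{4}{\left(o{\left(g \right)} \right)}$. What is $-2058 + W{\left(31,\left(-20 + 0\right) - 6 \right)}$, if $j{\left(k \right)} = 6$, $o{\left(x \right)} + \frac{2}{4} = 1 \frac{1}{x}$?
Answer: $-755$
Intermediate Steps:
$o{\left(x \right)} = - \frac{1}{2} + \frac{1}{x}$ ($o{\left(x \right)} = - \frac{1}{2} + 1 \frac{1}{x} = - \frac{1}{2} + \frac{1}{x}$)
$W{\left(g,q \right)} = 1303$ ($W{\left(g,q \right)} = 7 + 6^{4} = 7 + 1296 = 1303$)
$-2058 + W{\left(31,\left(-20 + 0\right) - 6 \right)} = -2058 + 1303 = -755$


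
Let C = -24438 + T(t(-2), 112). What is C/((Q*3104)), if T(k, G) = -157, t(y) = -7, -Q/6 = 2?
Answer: 24595/37248 ≈ 0.66030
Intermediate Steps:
Q = -12 (Q = -6*2 = -12)
C = -24595 (C = -24438 - 157 = -24595)
C/((Q*3104)) = -24595/((-12*3104)) = -24595/(-37248) = -24595*(-1/37248) = 24595/37248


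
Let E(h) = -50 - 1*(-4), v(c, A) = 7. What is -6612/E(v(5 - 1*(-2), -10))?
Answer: 3306/23 ≈ 143.74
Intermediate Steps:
E(h) = -46 (E(h) = -50 + 4 = -46)
-6612/E(v(5 - 1*(-2), -10)) = -6612/(-46) = -6612*(-1/46) = 3306/23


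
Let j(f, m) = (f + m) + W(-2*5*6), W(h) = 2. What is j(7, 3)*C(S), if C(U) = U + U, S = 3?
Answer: 72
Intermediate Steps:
C(U) = 2*U
j(f, m) = 2 + f + m (j(f, m) = (f + m) + 2 = 2 + f + m)
j(7, 3)*C(S) = (2 + 7 + 3)*(2*3) = 12*6 = 72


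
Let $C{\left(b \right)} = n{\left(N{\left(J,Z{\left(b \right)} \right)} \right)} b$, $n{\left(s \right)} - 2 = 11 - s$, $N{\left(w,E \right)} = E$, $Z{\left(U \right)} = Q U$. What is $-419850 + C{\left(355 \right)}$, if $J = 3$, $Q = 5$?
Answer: $-1045360$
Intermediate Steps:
$Z{\left(U \right)} = 5 U$
$n{\left(s \right)} = 13 - s$ ($n{\left(s \right)} = 2 - \left(-11 + s\right) = 13 - s$)
$C{\left(b \right)} = b \left(13 - 5 b\right)$ ($C{\left(b \right)} = \left(13 - 5 b\right) b = b \left(13 - 5 b\right)$)
$-419850 + C{\left(355 \right)} = -419850 + 355 \left(13 - 1775\right) = -419850 + 355 \left(-1762\right) = -419850 - 625510 = -1045360$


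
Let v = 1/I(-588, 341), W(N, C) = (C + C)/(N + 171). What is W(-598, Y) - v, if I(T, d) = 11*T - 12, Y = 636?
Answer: -8242133/2766960 ≈ -2.9788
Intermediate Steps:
I(T, d) = -12 + 11*T
W(N, C) = 2*C/(171 + N) (W(N, C) = (2*C)/(171 + N) = 2*C/(171 + N))
v = -1/6480 (v = 1/(-12 + 11*(-588)) = 1/(-12 - 6468) = 1/(-6480) = -1/6480 ≈ -0.00015432)
W(-598, Y) - v = 2*636/(171 - 598) - 1*(-1/6480) = 2*636/(-427) + 1/6480 = 2*636*(-1/427) + 1/6480 = -1272/427 + 1/6480 = -8242133/2766960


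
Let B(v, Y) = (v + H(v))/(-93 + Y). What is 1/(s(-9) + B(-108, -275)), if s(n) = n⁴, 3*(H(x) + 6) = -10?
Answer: 69/452731 ≈ 0.00015241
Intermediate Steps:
H(x) = -28/3 (H(x) = -6 + (⅓)*(-10) = -6 - 10/3 = -28/3)
B(v, Y) = (-28/3 + v)/(-93 + Y) (B(v, Y) = (v - 28/3)/(-93 + Y) = (-28/3 + v)/(-93 + Y))
1/(s(-9) + B(-108, -275)) = 1/((-9)⁴ + (-28/3 - 108)/(-93 - 275)) = 1/(6561 - 352/3/(-368)) = 1/(6561 - 1/368*(-352/3)) = 1/(6561 + 22/69) = 1/(452731/69) = 69/452731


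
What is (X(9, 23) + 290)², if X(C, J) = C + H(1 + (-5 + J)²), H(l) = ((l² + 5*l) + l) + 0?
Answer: 11636799876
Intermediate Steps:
H(l) = l² + 6*l (H(l) = (l² + 6*l) + 0 = l² + 6*l)
X(C, J) = C + (1 + (-5 + J)²)*(7 + (-5 + J)²) (X(C, J) = C + (1 + (-5 + J)²)*(6 + (1 + (-5 + J)²)) = C + (1 + (-5 + J)²)*(7 + (-5 + J)²))
(X(9, 23) + 290)² = ((9 + (1 + (-5 + 23)²)*(7 + (-5 + 23)²)) + 290)² = ((9 + (1 + 18²)*(7 + 18²)) + 290)² = ((9 + (1 + 324)*(7 + 324)) + 290)² = ((9 + 325*331) + 290)² = ((9 + 107575) + 290)² = (107584 + 290)² = 107874² = 11636799876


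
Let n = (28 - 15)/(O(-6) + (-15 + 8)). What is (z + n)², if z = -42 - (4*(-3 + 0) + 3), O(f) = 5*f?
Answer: 1522756/1369 ≈ 1112.3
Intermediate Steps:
z = -33 (z = -42 - (4*(-3) + 3) = -42 - (-12 + 3) = -42 - 1*(-9) = -42 + 9 = -33)
n = -13/37 (n = (28 - 15)/(5*(-6) + (-15 + 8)) = 13/(-30 - 7) = 13/(-37) = 13*(-1/37) = -13/37 ≈ -0.35135)
(z + n)² = (-33 - 13/37)² = (-1234/37)² = 1522756/1369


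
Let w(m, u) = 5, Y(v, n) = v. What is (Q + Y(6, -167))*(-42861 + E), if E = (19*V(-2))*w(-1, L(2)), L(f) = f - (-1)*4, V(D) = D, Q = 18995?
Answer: -818012051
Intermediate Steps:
L(f) = 4 + f (L(f) = f - 1*(-4) = f + 4 = 4 + f)
E = -190 (E = (19*(-2))*5 = -38*5 = -190)
(Q + Y(6, -167))*(-42861 + E) = (18995 + 6)*(-42861 - 190) = 19001*(-43051) = -818012051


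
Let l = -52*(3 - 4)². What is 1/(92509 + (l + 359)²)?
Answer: 1/186758 ≈ 5.3545e-6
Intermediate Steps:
l = -52 (l = -52*(-1)² = -52*1 = -52)
1/(92509 + (l + 359)²) = 1/(92509 + (-52 + 359)²) = 1/(92509 + 307²) = 1/(92509 + 94249) = 1/186758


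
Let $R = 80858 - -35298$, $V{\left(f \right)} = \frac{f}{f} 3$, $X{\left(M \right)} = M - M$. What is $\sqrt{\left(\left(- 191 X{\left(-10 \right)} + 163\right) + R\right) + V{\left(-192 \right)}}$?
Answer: $\sqrt{116322} \approx 341.06$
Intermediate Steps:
$X{\left(M \right)} = 0$
$V{\left(f \right)} = 3$ ($V{\left(f \right)} = 1 \cdot 3 = 3$)
$R = 116156$ ($R = 80858 + 35298 = 116156$)
$\sqrt{\left(\left(- 191 X{\left(-10 \right)} + 163\right) + R\right) + V{\left(-192 \right)}} = \sqrt{\left(\left(\left(-191\right) 0 + 163\right) + 116156\right) + 3} = \sqrt{\left(\left(0 + 163\right) + 116156\right) + 3} = \sqrt{\left(163 + 116156\right) + 3} = \sqrt{116319 + 3} = \sqrt{116322}$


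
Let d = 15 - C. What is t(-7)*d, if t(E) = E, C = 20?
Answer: 35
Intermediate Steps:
d = -5 (d = 15 - 1*20 = 15 - 20 = -5)
t(-7)*d = -7*(-5) = 35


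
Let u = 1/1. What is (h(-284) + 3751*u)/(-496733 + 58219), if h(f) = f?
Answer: -3467/438514 ≈ -0.0079062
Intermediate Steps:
u = 1
(h(-284) + 3751*u)/(-496733 + 58219) = (-284 + 3751*1)/(-496733 + 58219) = (-284 + 3751)/(-438514) = 3467*(-1/438514) = -3467/438514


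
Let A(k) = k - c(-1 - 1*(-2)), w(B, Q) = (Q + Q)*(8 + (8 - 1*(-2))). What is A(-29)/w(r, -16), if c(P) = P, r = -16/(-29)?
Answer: 5/96 ≈ 0.052083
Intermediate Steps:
r = 16/29 (r = -16*(-1/29) = 16/29 ≈ 0.55172)
w(B, Q) = 36*Q (w(B, Q) = (2*Q)*(8 + (8 + 2)) = (2*Q)*(8 + 10) = (2*Q)*18 = 36*Q)
A(k) = -1 + k (A(k) = k - (-1 - 1*(-2)) = k - (-1 + 2) = k - 1*1 = k - 1 = -1 + k)
A(-29)/w(r, -16) = (-1 - 29)/((36*(-16))) = -30/(-576) = -30*(-1/576) = 5/96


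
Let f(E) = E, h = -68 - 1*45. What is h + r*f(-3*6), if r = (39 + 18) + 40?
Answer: -1859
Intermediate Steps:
h = -113 (h = -68 - 45 = -113)
r = 97 (r = 57 + 40 = 97)
h + r*f(-3*6) = -113 + 97*(-3*6) = -113 + 97*(-18) = -113 - 1746 = -1859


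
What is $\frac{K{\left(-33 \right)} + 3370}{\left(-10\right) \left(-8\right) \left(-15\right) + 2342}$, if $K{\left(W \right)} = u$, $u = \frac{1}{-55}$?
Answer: $\frac{185349}{62810} \approx 2.9509$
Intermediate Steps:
$u = - \frac{1}{55} \approx -0.018182$
$K{\left(W \right)} = - \frac{1}{55}$
$\frac{K{\left(-33 \right)} + 3370}{\left(-10\right) \left(-8\right) \left(-15\right) + 2342} = \frac{- \frac{1}{55} + 3370}{\left(-10\right) \left(-8\right) \left(-15\right) + 2342} = \frac{185349}{55 \left(80 \left(-15\right) + 2342\right)} = \frac{185349}{55 \left(-1200 + 2342\right)} = \frac{185349}{55 \cdot 1142} = \frac{185349}{55} \cdot \frac{1}{1142} = \frac{185349}{62810}$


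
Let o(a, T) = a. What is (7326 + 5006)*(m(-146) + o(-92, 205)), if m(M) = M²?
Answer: 261734368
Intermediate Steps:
(7326 + 5006)*(m(-146) + o(-92, 205)) = (7326 + 5006)*((-146)² - 92) = 12332*(21316 - 92) = 12332*21224 = 261734368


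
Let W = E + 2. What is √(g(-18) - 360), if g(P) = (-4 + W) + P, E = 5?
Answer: 5*I*√15 ≈ 19.365*I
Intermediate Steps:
W = 7 (W = 5 + 2 = 7)
g(P) = 3 + P (g(P) = (-4 + 7) + P = 3 + P)
√(g(-18) - 360) = √((3 - 18) - 360) = √(-15 - 360) = √(-375) = 5*I*√15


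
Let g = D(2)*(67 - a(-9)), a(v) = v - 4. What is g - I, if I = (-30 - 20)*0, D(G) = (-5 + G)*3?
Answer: -720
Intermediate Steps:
a(v) = -4 + v
D(G) = -15 + 3*G
I = 0 (I = -50*0 = 0)
g = -720 (g = (-15 + 3*2)*(67 - (-4 - 9)) = (-15 + 6)*(67 - 1*(-13)) = -9*(67 + 13) = -9*80 = -720)
g - I = -720 - 1*0 = -720 + 0 = -720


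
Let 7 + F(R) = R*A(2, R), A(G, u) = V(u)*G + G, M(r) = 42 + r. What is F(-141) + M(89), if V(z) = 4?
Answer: -1286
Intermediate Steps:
A(G, u) = 5*G (A(G, u) = 4*G + G = 5*G)
F(R) = -7 + 10*R (F(R) = -7 + R*(5*2) = -7 + R*10 = -7 + 10*R)
F(-141) + M(89) = (-7 + 10*(-141)) + (42 + 89) = (-7 - 1410) + 131 = -1417 + 131 = -1286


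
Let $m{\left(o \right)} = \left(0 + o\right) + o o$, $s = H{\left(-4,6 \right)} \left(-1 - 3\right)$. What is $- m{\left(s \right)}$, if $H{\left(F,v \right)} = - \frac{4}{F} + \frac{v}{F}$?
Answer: $-6$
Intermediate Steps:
$s = 2$ ($s = \frac{-4 + 6}{-4} \left(-1 - 3\right) = \left(- \frac{1}{4}\right) 2 \left(-4\right) = \left(- \frac{1}{2}\right) \left(-4\right) = 2$)
$m{\left(o \right)} = o + o^{2}$
$- m{\left(s \right)} = - 2 \left(1 + 2\right) = - 2 \cdot 3 = \left(-1\right) 6 = -6$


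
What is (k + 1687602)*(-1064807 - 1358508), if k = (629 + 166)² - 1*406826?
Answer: -4635319355315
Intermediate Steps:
k = 225199 (k = 795² - 406826 = 632025 - 406826 = 225199)
(k + 1687602)*(-1064807 - 1358508) = (225199 + 1687602)*(-1064807 - 1358508) = 1912801*(-2423315) = -4635319355315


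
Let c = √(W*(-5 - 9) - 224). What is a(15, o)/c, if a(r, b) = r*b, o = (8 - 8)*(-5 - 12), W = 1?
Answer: 0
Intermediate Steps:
o = 0 (o = 0*(-17) = 0)
a(r, b) = b*r
c = I*√238 (c = √(1*(-5 - 9) - 224) = √(1*(-14) - 224) = √(-14 - 224) = √(-238) = I*√238 ≈ 15.427*I)
a(15, o)/c = (0*15)/((I*√238)) = 0*(-I*√238/238) = 0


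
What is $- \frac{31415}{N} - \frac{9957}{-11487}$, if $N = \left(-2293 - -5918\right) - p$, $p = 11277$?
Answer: $\frac{145685023}{29299508} \approx 4.9723$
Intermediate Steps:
$N = -7652$ ($N = \left(-2293 - -5918\right) - 11277 = \left(-2293 + 5918\right) - 11277 = 3625 - 11277 = -7652$)
$- \frac{31415}{N} - \frac{9957}{-11487} = - \frac{31415}{-7652} - \frac{9957}{-11487} = \left(-31415\right) \left(- \frac{1}{7652}\right) - - \frac{3319}{3829} = \frac{31415}{7652} + \frac{3319}{3829} = \frac{145685023}{29299508}$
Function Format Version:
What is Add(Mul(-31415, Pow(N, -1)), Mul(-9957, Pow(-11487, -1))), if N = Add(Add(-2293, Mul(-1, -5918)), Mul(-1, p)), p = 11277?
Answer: Rational(145685023, 29299508) ≈ 4.9723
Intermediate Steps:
N = -7652 (N = Add(Add(-2293, Mul(-1, -5918)), Mul(-1, 11277)) = Add(Add(-2293, 5918), -11277) = Add(3625, -11277) = -7652)
Add(Mul(-31415, Pow(N, -1)), Mul(-9957, Pow(-11487, -1))) = Add(Mul(-31415, Pow(-7652, -1)), Mul(-9957, Pow(-11487, -1))) = Add(Mul(-31415, Rational(-1, 7652)), Mul(-9957, Rational(-1, 11487))) = Add(Rational(31415, 7652), Rational(3319, 3829)) = Rational(145685023, 29299508)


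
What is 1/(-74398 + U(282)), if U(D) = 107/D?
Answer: -282/20980129 ≈ -1.3441e-5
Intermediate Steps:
1/(-74398 + U(282)) = 1/(-74398 + 107/282) = 1/(-20980129/282) = -282/20980129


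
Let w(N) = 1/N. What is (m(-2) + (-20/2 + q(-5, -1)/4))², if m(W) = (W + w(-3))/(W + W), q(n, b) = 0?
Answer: 12769/144 ≈ 88.674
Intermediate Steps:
w(N) = 1/N
m(W) = (-⅓ + W)/(2*W) (m(W) = (W + 1/(-3))/(W + W) = (W - ⅓)/((2*W)) = (-⅓ + W)*(1/(2*W)) = (-⅓ + W)/(2*W))
(m(-2) + (-20/2 + q(-5, -1)/4))² = ((⅙)*(-1 + 3*(-2))/(-2) + (-20/2 + 0/4))² = ((⅙)*(-½)*(-1 - 6) + (-20*½ + 0*(¼)))² = ((⅙)*(-½)*(-7) + (-10 + 0))² = (7/12 - 10)² = (-113/12)² = 12769/144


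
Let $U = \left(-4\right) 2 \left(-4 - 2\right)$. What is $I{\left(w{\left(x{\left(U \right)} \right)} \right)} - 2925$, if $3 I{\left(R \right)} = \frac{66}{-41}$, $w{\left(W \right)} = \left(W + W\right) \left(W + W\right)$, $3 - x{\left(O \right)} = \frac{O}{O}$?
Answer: $- \frac{119947}{41} \approx -2925.5$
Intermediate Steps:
$U = 48$ ($U = \left(-8\right) \left(-6\right) = 48$)
$x{\left(O \right)} = 2$ ($x{\left(O \right)} = 3 - \frac{O}{O} = 3 - 1 = 2$)
$w{\left(W \right)} = 4 W^{2}$ ($w{\left(W \right)} = 2 W 2 W = 4 W^{2}$)
$I{\left(R \right)} = - \frac{22}{41}$ ($I{\left(R \right)} = \frac{66 \frac{1}{-41}}{3} = \frac{66 \left(- \frac{1}{41}\right)}{3} = \frac{1}{3} \left(- \frac{66}{41}\right) = - \frac{22}{41}$)
$I{\left(w{\left(x{\left(U \right)} \right)} \right)} - 2925 = - \frac{22}{41} - 2925 = - \frac{119947}{41}$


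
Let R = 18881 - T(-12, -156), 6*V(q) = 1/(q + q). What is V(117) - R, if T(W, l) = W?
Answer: -26525771/1404 ≈ -18893.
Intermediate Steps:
V(q) = 1/(12*q) (V(q) = 1/(6*(q + q)) = 1/(6*((2*q))) = (1/(2*q))/6 = 1/(12*q))
R = 18893 (R = 18881 - 1*(-12) = 18881 + 12 = 18893)
V(117) - R = (1/12)/117 - 1*18893 = (1/12)*(1/117) - 18893 = 1/1404 - 18893 = -26525771/1404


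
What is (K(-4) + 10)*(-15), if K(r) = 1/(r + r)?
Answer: -1185/8 ≈ -148.13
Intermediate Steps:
K(r) = 1/(2*r)
(K(-4) + 10)*(-15) = ((½)/(-4) + 10)*(-15) = ((½)*(-¼) + 10)*(-15) = (-⅛ + 10)*(-15) = (79/8)*(-15) = -1185/8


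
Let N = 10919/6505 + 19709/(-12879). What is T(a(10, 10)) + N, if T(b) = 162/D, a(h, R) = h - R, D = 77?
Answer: 14528263202/6450897915 ≈ 2.2521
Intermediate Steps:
N = 12418756/83777895 (N = 10919*(1/6505) + 19709*(-1/12879) = 10919/6505 - 19709/12879 = 12418756/83777895 ≈ 0.14823)
T(b) = 162/77
T(a(10, 10)) + N = 162/77 + 12418756/83777895 = 14528263202/6450897915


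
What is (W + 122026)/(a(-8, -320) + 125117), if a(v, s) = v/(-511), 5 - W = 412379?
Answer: -148367828/63934795 ≈ -2.3206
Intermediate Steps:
W = -412374 (W = 5 - 1*412379 = 5 - 412379 = -412374)
a(v, s) = -v/511 (a(v, s) = v*(-1/511) = -v/511)
(W + 122026)/(a(-8, -320) + 125117) = (-412374 + 122026)/(-1/511*(-8) + 125117) = -290348/(8/511 + 125117) = -290348/63934795/511 = -290348*511/63934795 = -148367828/63934795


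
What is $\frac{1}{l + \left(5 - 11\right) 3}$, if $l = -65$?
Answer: $- \frac{1}{83} \approx -0.012048$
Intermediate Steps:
$\frac{1}{l + \left(5 - 11\right) 3} = \frac{1}{-65 + \left(5 - 11\right) 3} = \frac{1}{-65 - 18} = \frac{1}{-83} = - \frac{1}{83}$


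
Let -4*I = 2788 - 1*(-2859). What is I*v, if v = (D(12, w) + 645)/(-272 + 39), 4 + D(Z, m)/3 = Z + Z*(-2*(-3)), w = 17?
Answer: 4997595/932 ≈ 5362.2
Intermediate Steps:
D(Z, m) = -12 + 21*Z (D(Z, m) = -12 + 3*(Z + Z*(-2*(-3))) = -12 + 3*(Z + Z*6) = -12 + 3*(Z + 6*Z) = -12 + 3*(7*Z) = -12 + 21*Z)
v = -885/233 (v = ((-12 + 21*12) + 645)/(-272 + 39) = ((-12 + 252) + 645)/(-233) = (240 + 645)*(-1/233) = 885*(-1/233) = -885/233 ≈ -3.7983)
I = -5647/4 (I = -(2788 - 1*(-2859))/4 = -(2788 + 2859)/4 = -¼*5647 = -5647/4 ≈ -1411.8)
I*v = -5647/4*(-885/233) = 4997595/932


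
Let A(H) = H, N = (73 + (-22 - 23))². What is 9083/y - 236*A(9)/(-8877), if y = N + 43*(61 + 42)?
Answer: 30567401/15425267 ≈ 1.9816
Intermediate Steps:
N = 784 (N = (73 - 45)² = 28² = 784)
y = 5213 (y = 784 + 43*(61 + 42) = 784 + 43*103 = 784 + 4429 = 5213)
9083/y - 236*A(9)/(-8877) = 9083/5213 - 236*9/(-8877) = 9083*(1/5213) - 2124*(-1/8877) = 9083/5213 + 708/2959 = 30567401/15425267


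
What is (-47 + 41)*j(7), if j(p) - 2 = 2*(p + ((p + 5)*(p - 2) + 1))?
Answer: -828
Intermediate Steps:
j(p) = 4 + 2*p + 2*(-2 + p)*(5 + p) (j(p) = 2 + 2*(p + ((p + 5)*(p - 2) + 1)) = 2 + 2*(p + ((5 + p)*(-2 + p) + 1)) = 2 + 2*(p + ((-2 + p)*(5 + p) + 1)) = 2 + 2*(p + (1 + (-2 + p)*(5 + p))) = 2 + 2*(1 + p + (-2 + p)*(5 + p)) = 2 + (2 + 2*p + 2*(-2 + p)*(5 + p)) = 4 + 2*p + 2*(-2 + p)*(5 + p))
(-47 + 41)*j(7) = (-47 + 41)*(-16 + 2*7**2 + 8*7) = -6*(-16 + 2*49 + 56) = -6*(-16 + 98 + 56) = -6*138 = -828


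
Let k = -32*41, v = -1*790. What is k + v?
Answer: -2102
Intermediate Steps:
v = -790
k = -1312
k + v = -1312 - 790 = -2102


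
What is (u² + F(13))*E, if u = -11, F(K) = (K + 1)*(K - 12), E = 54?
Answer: 7290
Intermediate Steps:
F(K) = (1 + K)*(-12 + K)
(u² + F(13))*E = ((-11)² + (-12 + 13² - 11*13))*54 = (121 + (-12 + 169 - 143))*54 = (121 + 14)*54 = 135*54 = 7290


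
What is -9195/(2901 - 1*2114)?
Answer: -9195/787 ≈ -11.684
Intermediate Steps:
-9195/(2901 - 1*2114) = -9195/(2901 - 2114) = -9195/787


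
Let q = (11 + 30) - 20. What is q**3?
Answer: 9261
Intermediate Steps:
q = 21 (q = 41 - 20 = 21)
q**3 = 21**3 = 9261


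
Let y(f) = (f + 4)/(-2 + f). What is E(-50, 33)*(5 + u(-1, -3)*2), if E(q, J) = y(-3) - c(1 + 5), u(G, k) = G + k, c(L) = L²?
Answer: 543/5 ≈ 108.60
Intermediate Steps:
y(f) = (4 + f)/(-2 + f)
E(q, J) = -181/5 (E(q, J) = (4 - 3)/(-2 - 3) - (1 + 5)² = 1/(-5) - 1*6² = -⅕*1 - 1*36 = -⅕ - 36 = -181/5)
E(-50, 33)*(5 + u(-1, -3)*2) = -181*(5 + (-1 - 3)*2)/5 = -181*(5 - 4*2)/5 = -181*(5 - 8)/5 = -181/5*(-3) = 543/5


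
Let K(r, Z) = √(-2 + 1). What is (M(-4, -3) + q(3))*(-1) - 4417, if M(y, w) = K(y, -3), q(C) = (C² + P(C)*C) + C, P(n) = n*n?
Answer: -4456 - I ≈ -4456.0 - 1.0*I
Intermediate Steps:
P(n) = n²
q(C) = C + C² + C³ (q(C) = (C² + C²*C) + C = (C² + C³) + C = C + C² + C³)
K(r, Z) = I (K(r, Z) = √(-1) = I)
M(y, w) = I
(M(-4, -3) + q(3))*(-1) - 4417 = (I + 3*(1 + 3 + 3²))*(-1) - 4417 = (I + 3*(1 + 3 + 9))*(-1) - 4417 = (I + 3*13)*(-1) - 4417 = (I + 39)*(-1) - 4417 = (39 + I)*(-1) - 4417 = (-39 - I) - 4417 = -4456 - I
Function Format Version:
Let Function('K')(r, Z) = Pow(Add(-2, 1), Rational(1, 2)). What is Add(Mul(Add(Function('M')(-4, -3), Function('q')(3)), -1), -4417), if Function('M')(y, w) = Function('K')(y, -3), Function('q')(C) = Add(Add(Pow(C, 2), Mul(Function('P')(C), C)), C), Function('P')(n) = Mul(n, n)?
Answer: Add(-4456, Mul(-1, I)) ≈ Add(-4456.0, Mul(-1.0000, I))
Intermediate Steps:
Function('P')(n) = Pow(n, 2)
Function('q')(C) = Add(C, Pow(C, 2), Pow(C, 3)) (Function('q')(C) = Add(Add(Pow(C, 2), Mul(Pow(C, 2), C)), C) = Add(Add(Pow(C, 2), Pow(C, 3)), C) = Add(C, Pow(C, 2), Pow(C, 3)))
Function('K')(r, Z) = I (Function('K')(r, Z) = Pow(-1, Rational(1, 2)) = I)
Function('M')(y, w) = I
Add(Mul(Add(Function('M')(-4, -3), Function('q')(3)), -1), -4417) = Add(Mul(Add(I, Mul(3, Add(1, 3, Pow(3, 2)))), -1), -4417) = Add(Mul(Add(I, Mul(3, Add(1, 3, 9))), -1), -4417) = Add(Mul(Add(I, Mul(3, 13)), -1), -4417) = Add(Mul(Add(I, 39), -1), -4417) = Add(Mul(Add(39, I), -1), -4417) = Add(Add(-39, Mul(-1, I)), -4417) = Add(-4456, Mul(-1, I))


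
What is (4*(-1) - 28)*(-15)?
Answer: 480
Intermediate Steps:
(4*(-1) - 28)*(-15) = (-4 - 28)*(-15) = -32*(-15) = 480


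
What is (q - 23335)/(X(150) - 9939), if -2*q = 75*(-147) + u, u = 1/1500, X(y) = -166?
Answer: 53467501/30315000 ≈ 1.7637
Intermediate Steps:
u = 1/1500 ≈ 0.00066667
q = 16537499/3000 (q = -(75*(-147) + 1/1500)/2 = -(-11025 + 1/1500)/2 = -1/2*(-16537499/1500) = 16537499/3000 ≈ 5512.5)
(q - 23335)/(X(150) - 9939) = (16537499/3000 - 23335)/(-166 - 9939) = -53467501/3000/(-10105) = -53467501/3000*(-1/10105) = 53467501/30315000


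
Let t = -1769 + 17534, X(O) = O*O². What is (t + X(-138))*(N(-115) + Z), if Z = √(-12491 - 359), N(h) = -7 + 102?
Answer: -248169165 - 13061535*I*√514 ≈ -2.4817e+8 - 2.9613e+8*I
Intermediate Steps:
N(h) = 95
Z = 5*I*√514 (Z = √(-12850) = 5*I*√514 ≈ 113.36*I)
X(O) = O³
t = 15765
(t + X(-138))*(N(-115) + Z) = (15765 + (-138)³)*(95 + 5*I*√514) = (15765 - 2628072)*(95 + 5*I*√514) = -2612307*(95 + 5*I*√514) = -248169165 - 13061535*I*√514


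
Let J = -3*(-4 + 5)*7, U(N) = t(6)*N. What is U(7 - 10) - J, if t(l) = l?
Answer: 3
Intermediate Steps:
U(N) = 6*N
J = -21 (J = -3*1*7 = -3*7 = -21)
U(7 - 10) - J = 6*(7 - 10) - 1*(-21) = 6*(-3) + 21 = -18 + 21 = 3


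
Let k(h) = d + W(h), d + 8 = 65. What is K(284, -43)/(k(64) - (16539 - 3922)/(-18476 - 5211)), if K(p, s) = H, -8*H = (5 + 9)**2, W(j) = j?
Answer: -1160663/5757488 ≈ -0.20159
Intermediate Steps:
d = 57 (d = -8 + 65 = 57)
k(h) = 57 + h
H = -49/2 (H = -(5 + 9)**2/8 = -1/8*14**2 = -1/8*196 = -49/2 ≈ -24.500)
K(p, s) = -49/2
K(284, -43)/(k(64) - (16539 - 3922)/(-18476 - 5211)) = -49/(2*((57 + 64) - (16539 - 3922)/(-18476 - 5211))) = -49/(2*(121 - 12617/(-23687))) = -49/(2*(121 - 12617*(-1)/23687)) = -49/(2*(121 - 1*(-12617/23687))) = -49/(2*(121 + 12617/23687)) = -49/(2*2878744/23687) = -49/2*23687/2878744 = -1160663/5757488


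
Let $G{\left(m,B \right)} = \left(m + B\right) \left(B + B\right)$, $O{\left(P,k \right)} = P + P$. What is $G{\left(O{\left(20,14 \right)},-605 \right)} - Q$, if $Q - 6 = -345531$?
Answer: $1029175$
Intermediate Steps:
$O{\left(P,k \right)} = 2 P$
$G{\left(m,B \right)} = 2 B \left(B + m\right)$ ($G{\left(m,B \right)} = \left(B + m\right) 2 B = 2 B \left(B + m\right)$)
$Q = -345525$ ($Q = 6 - 345531 = -345525$)
$G{\left(O{\left(20,14 \right)},-605 \right)} - Q = 2 \left(-605\right) \left(-605 + 2 \cdot 20\right) - -345525 = 2 \left(-605\right) \left(-605 + 40\right) + 345525 = 2 \left(-605\right) \left(-565\right) + 345525 = 683650 + 345525 = 1029175$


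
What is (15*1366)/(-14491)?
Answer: -20490/14491 ≈ -1.4140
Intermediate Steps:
(15*1366)/(-14491) = 20490*(-1/14491) = -20490/14491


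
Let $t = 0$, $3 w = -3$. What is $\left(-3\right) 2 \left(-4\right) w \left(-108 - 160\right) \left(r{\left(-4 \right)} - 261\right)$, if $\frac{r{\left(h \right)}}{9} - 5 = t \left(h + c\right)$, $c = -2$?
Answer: $-1389312$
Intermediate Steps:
$w = -1$ ($w = \frac{1}{3} \left(-3\right) = -1$)
$r{\left(h \right)} = 45$ ($r{\left(h \right)} = 45 + 9 \cdot 0 \left(h - 2\right) = 45 + 9 \cdot 0 \left(-2 + h\right) = 45 + 9 \cdot 0 = 45 + 0 = 45$)
$\left(-3\right) 2 \left(-4\right) w \left(-108 - 160\right) \left(r{\left(-4 \right)} - 261\right) = \left(-3\right) 2 \left(-4\right) \left(-1\right) \left(-108 - 160\right) \left(45 - 261\right) = \left(-6\right) \left(-4\right) \left(-1\right) \left(\left(-268\right) \left(-216\right)\right) = 24 \left(-1\right) 57888 = \left(-24\right) 57888 = -1389312$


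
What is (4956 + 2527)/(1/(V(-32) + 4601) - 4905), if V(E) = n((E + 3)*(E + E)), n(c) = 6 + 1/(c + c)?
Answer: -127968167355/83881308713 ≈ -1.5256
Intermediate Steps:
n(c) = 6 + 1/(2*c)
V(E) = 6 + 1/(4*E*(3 + E)) (V(E) = 6 + 1/(2*(((E + 3)*(E + E)))) = 6 + 1/(2*(((3 + E)*(2*E)))) = 6 + 1/(2*((2*E*(3 + E)))) = 6 + (1/(2*E*(3 + E)))/2 = 6 + 1/(4*E*(3 + E)))
(4956 + 2527)/(1/(V(-32) + 4601) - 4905) = (4956 + 2527)/(1/((¼)*(1 + 24*(-32)*(3 - 32))/(-32*(3 - 32)) + 4601) - 4905) = 7483/(1/((¼)*(-1/32)*(1 + 24*(-32)*(-29))/(-29) + 4601) - 4905) = 7483/(1/((¼)*(-1/32)*(-1/29)*(1 + 22272) + 4601) - 4905) = 7483/(1/((¼)*(-1/32)*(-1/29)*22273 + 4601) - 4905) = 7483/(1/(22273/3712 + 4601) - 4905) = 7483/(1/(17101185/3712) - 4905) = 7483/(3712/17101185 - 4905) = 7483/(-83881308713/17101185) = 7483*(-17101185/83881308713) = -127968167355/83881308713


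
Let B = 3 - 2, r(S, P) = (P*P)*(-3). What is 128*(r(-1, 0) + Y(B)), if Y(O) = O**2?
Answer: 128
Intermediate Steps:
r(S, P) = -3*P**2 (r(S, P) = P**2*(-3) = -3*P**2)
B = 1
128*(r(-1, 0) + Y(B)) = 128*(-3*0**2 + 1**2) = 128*(-3*0 + 1) = 128*(0 + 1) = 128*1 = 128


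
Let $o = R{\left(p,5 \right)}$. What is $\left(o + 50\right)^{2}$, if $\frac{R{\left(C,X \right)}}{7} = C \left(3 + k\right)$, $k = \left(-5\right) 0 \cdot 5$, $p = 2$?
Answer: $8464$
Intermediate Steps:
$k = 0$ ($k = 0 \cdot 5 = 0$)
$R{\left(C,X \right)} = 21 C$ ($R{\left(C,X \right)} = 7 C \left(3 + 0\right) = 7 C 3 = 7 \cdot 3 C = 21 C$)
$o = 42$ ($o = 21 \cdot 2 = 42$)
$\left(o + 50\right)^{2} = \left(42 + 50\right)^{2} = 92^{2} = 8464$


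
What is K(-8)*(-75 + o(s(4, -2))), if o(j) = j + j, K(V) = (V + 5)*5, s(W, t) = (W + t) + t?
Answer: 1125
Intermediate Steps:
s(W, t) = W + 2*t
K(V) = 25 + 5*V (K(V) = (5 + V)*5 = 25 + 5*V)
o(j) = 2*j
K(-8)*(-75 + o(s(4, -2))) = (25 + 5*(-8))*(-75 + 2*(4 + 2*(-2))) = (25 - 40)*(-75 + 2*(4 - 4)) = -15*(-75 + 2*0) = -15*(-75 + 0) = -15*(-75) = 1125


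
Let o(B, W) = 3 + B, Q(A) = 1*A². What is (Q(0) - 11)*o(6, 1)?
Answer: -99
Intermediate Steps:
Q(A) = A²
(Q(0) - 11)*o(6, 1) = (0² - 11)*(3 + 6) = (0 - 11)*9 = -11*9 = -99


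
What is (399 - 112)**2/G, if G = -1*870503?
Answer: -82369/870503 ≈ -0.094622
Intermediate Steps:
G = -870503
(399 - 112)**2/G = (399 - 112)**2/(-870503) = 287**2*(-1/870503) = 82369*(-1/870503) = -82369/870503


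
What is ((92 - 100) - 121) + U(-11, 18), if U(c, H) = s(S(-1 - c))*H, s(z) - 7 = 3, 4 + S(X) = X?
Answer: 51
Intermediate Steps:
S(X) = -4 + X
s(z) = 10 (s(z) = 7 + 3 = 10)
U(c, H) = 10*H
((92 - 100) - 121) + U(-11, 18) = ((92 - 100) - 121) + 10*18 = (-8 - 121) + 180 = -129 + 180 = 51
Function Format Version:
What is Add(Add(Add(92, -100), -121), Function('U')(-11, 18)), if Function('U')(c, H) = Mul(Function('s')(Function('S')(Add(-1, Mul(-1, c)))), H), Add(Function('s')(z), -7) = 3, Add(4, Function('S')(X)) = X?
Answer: 51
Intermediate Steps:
Function('S')(X) = Add(-4, X)
Function('s')(z) = 10 (Function('s')(z) = Add(7, 3) = 10)
Function('U')(c, H) = Mul(10, H)
Add(Add(Add(92, -100), -121), Function('U')(-11, 18)) = Add(Add(Add(92, -100), -121), Mul(10, 18)) = Add(Add(-8, -121), 180) = Add(-129, 180) = 51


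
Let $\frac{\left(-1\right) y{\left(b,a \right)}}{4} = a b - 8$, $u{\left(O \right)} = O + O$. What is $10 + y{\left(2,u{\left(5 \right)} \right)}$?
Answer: $-38$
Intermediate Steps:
$u{\left(O \right)} = 2 O$
$y{\left(b,a \right)} = 32 - 4 a b$ ($y{\left(b,a \right)} = - 4 \left(a b - 8\right) = - 4 \left(-8 + a b\right) = 32 - 4 a b$)
$10 + y{\left(2,u{\left(5 \right)} \right)} = 10 + \left(32 - 4 \cdot 2 \cdot 5 \cdot 2\right) = 10 + \left(32 - 40 \cdot 2\right) = 10 + \left(32 - 80\right) = 10 - 48 = -38$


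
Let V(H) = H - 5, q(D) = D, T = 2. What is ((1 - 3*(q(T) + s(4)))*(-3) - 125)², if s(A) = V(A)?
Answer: 14161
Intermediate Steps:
V(H) = -5 + H
s(A) = -5 + A
((1 - 3*(q(T) + s(4)))*(-3) - 125)² = ((1 - 3*(2 + (-5 + 4)))*(-3) - 125)² = ((1 - 3*(2 - 1))*(-3) - 125)² = ((1 - 3*1)*(-3) - 125)² = ((1 - 3)*(-3) - 125)² = (-2*(-3) - 125)² = (6 - 125)² = (-119)² = 14161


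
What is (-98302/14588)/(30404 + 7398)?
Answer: -49151/275727788 ≈ -0.00017826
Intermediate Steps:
(-98302/14588)/(30404 + 7398) = -98302*1/14588/37802 = -49151/7294*1/37802 = -49151/275727788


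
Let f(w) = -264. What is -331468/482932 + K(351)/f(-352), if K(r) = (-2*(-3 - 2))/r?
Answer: -3839997509/5593801356 ≈ -0.68647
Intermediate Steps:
K(r) = 10/r (K(r) = (-2*(-5))/r = 10/r)
-331468/482932 + K(351)/f(-352) = -331468/482932 + (10/351)/(-264) = -331468*1/482932 + (10*(1/351))*(-1/264) = -82867/120733 + (10/351)*(-1/264) = -82867/120733 - 5/46332 = -3839997509/5593801356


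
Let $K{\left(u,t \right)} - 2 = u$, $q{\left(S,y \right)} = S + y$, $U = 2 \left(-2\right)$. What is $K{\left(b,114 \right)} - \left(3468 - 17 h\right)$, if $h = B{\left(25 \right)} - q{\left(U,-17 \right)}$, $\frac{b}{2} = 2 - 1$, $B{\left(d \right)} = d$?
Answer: $-2682$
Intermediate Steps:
$U = -4$
$b = 2$ ($b = 2 \left(2 - 1\right) = 2 \cdot 1 = 2$)
$K{\left(u,t \right)} = 2 + u$
$h = 46$ ($h = 25 - \left(-4 - 17\right) = 25 - -21 = 25 + 21 = 46$)
$K{\left(b,114 \right)} - \left(3468 - 17 h\right) = \left(2 + 2\right) - \left(3468 - 17 \cdot 46\right) = 4 - \left(3468 - 782\right) = 4 - 2686 = -2682$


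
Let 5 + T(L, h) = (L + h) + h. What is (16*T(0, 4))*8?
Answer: 384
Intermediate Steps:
T(L, h) = -5 + L + 2*h (T(L, h) = -5 + ((L + h) + h) = -5 + (L + 2*h) = -5 + L + 2*h)
(16*T(0, 4))*8 = (16*(-5 + 0 + 2*4))*8 = (16*(-5 + 0 + 8))*8 = (16*3)*8 = 48*8 = 384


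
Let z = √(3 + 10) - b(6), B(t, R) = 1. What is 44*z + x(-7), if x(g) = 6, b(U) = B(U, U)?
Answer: -38 + 44*√13 ≈ 120.64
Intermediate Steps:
b(U) = 1
z = -1 + √13 (z = √(3 + 10) - 1*1 = √13 - 1 = -1 + √13 ≈ 2.6056)
44*z + x(-7) = 44*(-1 + √13) + 6 = (-44 + 44*√13) + 6 = -38 + 44*√13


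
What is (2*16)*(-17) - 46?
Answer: -590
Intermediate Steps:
(2*16)*(-17) - 46 = 32*(-17) - 46 = -544 - 46 = -590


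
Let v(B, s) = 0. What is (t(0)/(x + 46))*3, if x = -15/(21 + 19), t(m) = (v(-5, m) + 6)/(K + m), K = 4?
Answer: 36/365 ≈ 0.098630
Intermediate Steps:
t(m) = 6/(4 + m) (t(m) = (0 + 6)/(4 + m) = 6/(4 + m))
x = -3/8 (x = -15/40 = -15*1/40 = -3/8 ≈ -0.37500)
(t(0)/(x + 46))*3 = ((6/(4 + 0))/(-3/8 + 46))*3 = ((6/4)/(365/8))*3 = ((6*(¼))*(8/365))*3 = ((3/2)*(8/365))*3 = (12/365)*3 = 36/365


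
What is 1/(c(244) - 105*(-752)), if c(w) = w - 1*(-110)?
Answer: 1/79314 ≈ 1.2608e-5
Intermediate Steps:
c(w) = 110 + w (c(w) = w + 110 = 110 + w)
1/(c(244) - 105*(-752)) = 1/((110 + 244) - 105*(-752)) = 1/(354 + 78960) = 1/79314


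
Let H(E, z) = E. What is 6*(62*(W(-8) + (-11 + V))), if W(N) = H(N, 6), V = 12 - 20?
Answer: -10044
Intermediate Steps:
V = -8
W(N) = N
6*(62*(W(-8) + (-11 + V))) = 6*(62*(-8 + (-11 - 8))) = 6*(62*(-8 - 19)) = 6*(62*(-27)) = 6*(-1674) = -10044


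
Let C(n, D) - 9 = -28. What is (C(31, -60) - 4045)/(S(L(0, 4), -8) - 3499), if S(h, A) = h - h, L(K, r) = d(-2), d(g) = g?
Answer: 4064/3499 ≈ 1.1615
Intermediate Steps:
L(K, r) = -2
C(n, D) = -19 (C(n, D) = 9 - 28 = -19)
S(h, A) = 0
(C(31, -60) - 4045)/(S(L(0, 4), -8) - 3499) = (-19 - 4045)/(0 - 3499) = -4064/(-3499) = -4064*(-1/3499) = 4064/3499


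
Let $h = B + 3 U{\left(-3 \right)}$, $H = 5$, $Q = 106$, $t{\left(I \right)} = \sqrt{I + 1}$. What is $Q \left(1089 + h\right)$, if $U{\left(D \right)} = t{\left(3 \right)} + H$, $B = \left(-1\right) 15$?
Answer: $116070$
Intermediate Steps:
$B = -15$
$t{\left(I \right)} = \sqrt{1 + I}$
$U{\left(D \right)} = 7$ ($U{\left(D \right)} = \sqrt{1 + 3} + 5 = \sqrt{4} + 5 = 2 + 5 = 7$)
$h = 6$ ($h = -15 + 3 \cdot 7 = -15 + 21 = 6$)
$Q \left(1089 + h\right) = 106 \left(1089 + 6\right) = 106 \cdot 1095 = 116070$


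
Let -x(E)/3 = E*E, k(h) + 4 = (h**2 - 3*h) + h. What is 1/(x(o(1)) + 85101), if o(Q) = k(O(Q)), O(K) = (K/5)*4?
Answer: 625/53141997 ≈ 1.1761e-5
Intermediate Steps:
O(K) = 4*K/5 (O(K) = (K*(1/5))*4 = (K/5)*4 = 4*K/5)
k(h) = -4 + h**2 - 2*h (k(h) = -4 + ((h**2 - 3*h) + h) = -4 + (h**2 - 2*h) = -4 + h**2 - 2*h)
o(Q) = -4 - 8*Q/5 + 16*Q**2/25 (o(Q) = -4 + (4*Q/5)**2 - 8*Q/5 = -4 + 16*Q**2/25 - 8*Q/5 = -4 - 8*Q/5 + 16*Q**2/25)
x(E) = -3*E**2 (x(E) = -3*E*E = -3*E**2)
1/(x(o(1)) + 85101) = 1/(-3*(-4 - 8/5*1 + (16/25)*1**2)**2 + 85101) = 1/(-3*(-4 - 8/5 + (16/25)*1)**2 + 85101) = 1/(-3*(-4 - 8/5 + 16/25)**2 + 85101) = 1/(-3*(-124/25)**2 + 85101) = 1/(-3*15376/625 + 85101) = 1/(-46128/625 + 85101) = 1/(53141997/625) = 625/53141997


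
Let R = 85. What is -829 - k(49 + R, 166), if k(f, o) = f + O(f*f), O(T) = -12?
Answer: -951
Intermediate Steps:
k(f, o) = -12 + f (k(f, o) = f - 12 = -12 + f)
-829 - k(49 + R, 166) = -829 - (-12 + (49 + 85)) = -829 - (-12 + 134) = -829 - 1*122 = -829 - 122 = -951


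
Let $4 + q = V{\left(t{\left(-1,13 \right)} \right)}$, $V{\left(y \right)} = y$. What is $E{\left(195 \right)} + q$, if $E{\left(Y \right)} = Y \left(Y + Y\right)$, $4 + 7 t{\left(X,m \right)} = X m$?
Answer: $\frac{532305}{7} \approx 76044.0$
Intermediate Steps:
$t{\left(X,m \right)} = - \frac{4}{7} + \frac{X m}{7}$
$E{\left(Y \right)} = 2 Y^{2}$ ($E{\left(Y \right)} = Y 2 Y = 2 Y^{2}$)
$q = - \frac{45}{7}$ ($q = -4 + \left(- \frac{4}{7} + \frac{1}{7} \left(-1\right) 13\right) = -4 - \frac{17}{7} = - \frac{45}{7} \approx -6.4286$)
$E{\left(195 \right)} + q = 2 \cdot 195^{2} - \frac{45}{7} = 2 \cdot 38025 - \frac{45}{7} = 76050 - \frac{45}{7} = \frac{532305}{7}$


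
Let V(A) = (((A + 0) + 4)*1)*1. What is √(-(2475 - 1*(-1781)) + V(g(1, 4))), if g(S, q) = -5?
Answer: 3*I*√473 ≈ 65.246*I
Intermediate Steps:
V(A) = 4 + A (V(A) = ((A + 4)*1)*1 = ((4 + A)*1)*1 = (4 + A)*1 = 4 + A)
√(-(2475 - 1*(-1781)) + V(g(1, 4))) = √(-(2475 - 1*(-1781)) + (4 - 5)) = √(-(2475 + 1781) - 1) = √(-1*4256 - 1) = √(-4256 - 1) = √(-4257) = 3*I*√473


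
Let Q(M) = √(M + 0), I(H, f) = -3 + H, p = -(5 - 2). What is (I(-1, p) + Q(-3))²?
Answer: (4 - I*√3)² ≈ 13.0 - 13.856*I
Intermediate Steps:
p = -3 (p = -1*3 = -3)
Q(M) = √M
(I(-1, p) + Q(-3))² = ((-3 - 1) + √(-3))² = (-4 + I*√3)²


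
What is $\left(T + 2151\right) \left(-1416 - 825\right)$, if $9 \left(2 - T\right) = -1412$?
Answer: $-5176461$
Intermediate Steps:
$T = \frac{1430}{9}$ ($T = 2 - - \frac{1412}{9} = 2 + \frac{1412}{9} = \frac{1430}{9} \approx 158.89$)
$\left(T + 2151\right) \left(-1416 - 825\right) = \left(\frac{1430}{9} + 2151\right) \left(-1416 - 825\right) = \frac{20789}{9} \left(-2241\right) = -5176461$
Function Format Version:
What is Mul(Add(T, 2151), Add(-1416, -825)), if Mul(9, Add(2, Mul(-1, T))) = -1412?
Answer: -5176461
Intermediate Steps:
T = Rational(1430, 9) (T = Add(2, Mul(Rational(-1, 9), -1412)) = Add(2, Rational(1412, 9)) = Rational(1430, 9) ≈ 158.89)
Mul(Add(T, 2151), Add(-1416, -825)) = Mul(Add(Rational(1430, 9), 2151), Add(-1416, -825)) = Mul(Rational(20789, 9), -2241) = -5176461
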